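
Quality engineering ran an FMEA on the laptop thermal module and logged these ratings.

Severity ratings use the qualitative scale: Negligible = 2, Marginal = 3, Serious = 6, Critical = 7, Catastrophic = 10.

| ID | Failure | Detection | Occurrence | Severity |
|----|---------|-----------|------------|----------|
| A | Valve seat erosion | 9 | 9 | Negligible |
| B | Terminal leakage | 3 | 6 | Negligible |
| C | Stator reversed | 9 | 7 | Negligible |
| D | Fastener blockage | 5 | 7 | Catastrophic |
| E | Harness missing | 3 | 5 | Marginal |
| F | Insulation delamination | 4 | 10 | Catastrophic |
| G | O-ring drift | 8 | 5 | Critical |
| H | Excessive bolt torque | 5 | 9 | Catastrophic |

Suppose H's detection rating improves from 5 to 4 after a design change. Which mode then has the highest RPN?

RPN = Severity × Occurrence × Detection:
  A: 2 × 9 × 9 = 162
  B: 2 × 6 × 3 = 36
  C: 2 × 7 × 9 = 126
  D: 10 × 7 × 5 = 350
  E: 3 × 5 × 3 = 45
  F: 10 × 10 × 4 = 400
  G: 7 × 5 × 8 = 280
  H: 10 × 9 × 5 = 450
After action: H → 10 × 9 × 4 = 360.
Revised RPNs: F=400, H=360, D=350, G=280, A=162, C=126, E=45, B=36.
Highest is now F (400).

F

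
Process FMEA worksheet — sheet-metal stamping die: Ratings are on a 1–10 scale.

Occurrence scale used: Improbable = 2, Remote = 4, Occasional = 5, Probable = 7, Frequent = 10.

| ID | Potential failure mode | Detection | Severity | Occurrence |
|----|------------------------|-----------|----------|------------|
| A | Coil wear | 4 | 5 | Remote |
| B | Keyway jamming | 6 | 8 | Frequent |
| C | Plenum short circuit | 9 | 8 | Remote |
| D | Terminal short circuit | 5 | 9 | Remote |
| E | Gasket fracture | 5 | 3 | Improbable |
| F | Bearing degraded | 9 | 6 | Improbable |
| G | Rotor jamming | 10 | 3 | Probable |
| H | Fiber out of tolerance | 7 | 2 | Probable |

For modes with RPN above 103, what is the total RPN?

RPN = Severity × Occurrence × Detection:
  A: 5 × 4 × 4 = 80
  B: 8 × 10 × 6 = 480
  C: 8 × 4 × 9 = 288
  D: 9 × 4 × 5 = 180
  E: 3 × 2 × 5 = 30
  F: 6 × 2 × 9 = 108
  G: 3 × 7 × 10 = 210
  H: 2 × 7 × 7 = 98
RPN > 103: B (480), C (288), D (180), F (108), G (210).
Sum: 480 + 288 + 180 + 108 + 210 = 1266.

1266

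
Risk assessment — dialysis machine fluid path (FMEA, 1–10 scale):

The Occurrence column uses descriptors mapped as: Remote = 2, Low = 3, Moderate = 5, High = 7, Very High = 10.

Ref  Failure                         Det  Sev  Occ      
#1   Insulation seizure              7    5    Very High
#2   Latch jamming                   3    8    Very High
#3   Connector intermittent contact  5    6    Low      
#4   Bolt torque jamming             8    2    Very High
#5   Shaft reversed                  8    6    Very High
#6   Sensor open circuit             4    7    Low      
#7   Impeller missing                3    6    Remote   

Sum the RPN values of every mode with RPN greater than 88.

1320

RPN = Severity × Occurrence × Detection:
  #1: 5 × 10 × 7 = 350
  #2: 8 × 10 × 3 = 240
  #3: 6 × 3 × 5 = 90
  #4: 2 × 10 × 8 = 160
  #5: 6 × 10 × 8 = 480
  #6: 7 × 3 × 4 = 84
  #7: 6 × 2 × 3 = 36
RPN > 88: #1 (350), #2 (240), #3 (90), #4 (160), #5 (480).
Sum: 350 + 240 + 90 + 160 + 480 = 1320.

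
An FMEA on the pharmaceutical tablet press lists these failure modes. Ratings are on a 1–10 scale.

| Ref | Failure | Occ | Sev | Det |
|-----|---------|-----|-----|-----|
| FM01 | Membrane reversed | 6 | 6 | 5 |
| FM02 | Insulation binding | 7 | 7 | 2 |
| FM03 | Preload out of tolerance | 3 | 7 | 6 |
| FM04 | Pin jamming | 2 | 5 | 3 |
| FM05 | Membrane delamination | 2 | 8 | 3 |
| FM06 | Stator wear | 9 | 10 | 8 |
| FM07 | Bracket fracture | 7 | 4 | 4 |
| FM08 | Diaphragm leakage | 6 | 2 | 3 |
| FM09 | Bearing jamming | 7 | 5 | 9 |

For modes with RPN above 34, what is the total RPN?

1635

RPN = Severity × Occurrence × Detection:
  FM01: 6 × 6 × 5 = 180
  FM02: 7 × 7 × 2 = 98
  FM03: 7 × 3 × 6 = 126
  FM04: 5 × 2 × 3 = 30
  FM05: 8 × 2 × 3 = 48
  FM06: 10 × 9 × 8 = 720
  FM07: 4 × 7 × 4 = 112
  FM08: 2 × 6 × 3 = 36
  FM09: 5 × 7 × 9 = 315
RPN > 34: FM01 (180), FM02 (98), FM03 (126), FM05 (48), FM06 (720), FM07 (112), FM08 (36), FM09 (315).
Sum: 180 + 98 + 126 + 48 + 720 + 112 + 36 + 315 = 1635.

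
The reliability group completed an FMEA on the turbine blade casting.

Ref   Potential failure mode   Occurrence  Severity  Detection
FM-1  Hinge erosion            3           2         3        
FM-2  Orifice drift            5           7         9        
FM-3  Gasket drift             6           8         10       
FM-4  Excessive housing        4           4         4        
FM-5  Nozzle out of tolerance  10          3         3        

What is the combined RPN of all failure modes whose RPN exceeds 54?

RPN = Severity × Occurrence × Detection:
  FM-1: 2 × 3 × 3 = 18
  FM-2: 7 × 5 × 9 = 315
  FM-3: 8 × 6 × 10 = 480
  FM-4: 4 × 4 × 4 = 64
  FM-5: 3 × 10 × 3 = 90
RPN > 54: FM-2 (315), FM-3 (480), FM-4 (64), FM-5 (90).
Sum: 315 + 480 + 64 + 90 = 949.

949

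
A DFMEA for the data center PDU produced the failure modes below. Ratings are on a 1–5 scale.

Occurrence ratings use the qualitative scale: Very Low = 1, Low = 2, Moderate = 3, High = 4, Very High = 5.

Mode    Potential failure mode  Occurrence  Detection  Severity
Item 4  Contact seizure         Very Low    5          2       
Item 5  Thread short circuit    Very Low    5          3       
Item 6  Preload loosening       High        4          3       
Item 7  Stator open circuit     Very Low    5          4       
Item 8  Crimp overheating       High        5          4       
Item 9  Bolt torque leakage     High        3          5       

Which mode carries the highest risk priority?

RPN = Severity × Occurrence × Detection:
  Item 4: 2 × 1 × 5 = 10
  Item 5: 3 × 1 × 5 = 15
  Item 6: 3 × 4 × 4 = 48
  Item 7: 4 × 1 × 5 = 20
  Item 8: 4 × 4 × 5 = 80
  Item 9: 5 × 4 × 3 = 60
Highest RPN is 80 → Item 8.

Item 8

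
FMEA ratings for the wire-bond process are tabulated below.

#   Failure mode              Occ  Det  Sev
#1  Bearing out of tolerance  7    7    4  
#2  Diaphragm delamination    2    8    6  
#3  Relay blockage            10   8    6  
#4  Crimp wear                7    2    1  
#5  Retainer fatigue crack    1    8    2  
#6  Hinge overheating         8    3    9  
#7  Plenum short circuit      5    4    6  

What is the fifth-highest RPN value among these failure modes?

RPN = Severity × Occurrence × Detection:
  #1: 4 × 7 × 7 = 196
  #2: 6 × 2 × 8 = 96
  #3: 6 × 10 × 8 = 480
  #4: 1 × 7 × 2 = 14
  #5: 2 × 1 × 8 = 16
  #6: 9 × 8 × 3 = 216
  #7: 6 × 5 × 4 = 120
Sorted descending: 480, 216, 196, 120, 96, 16, 14.
The fifth-highest RPN is 96 (#2).

96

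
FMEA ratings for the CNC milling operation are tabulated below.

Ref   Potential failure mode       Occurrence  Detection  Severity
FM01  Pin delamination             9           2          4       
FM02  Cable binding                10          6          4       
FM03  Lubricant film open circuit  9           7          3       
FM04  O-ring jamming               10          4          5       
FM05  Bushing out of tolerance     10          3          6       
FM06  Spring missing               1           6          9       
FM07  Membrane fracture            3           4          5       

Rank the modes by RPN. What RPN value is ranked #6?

60

RPN = Severity × Occurrence × Detection:
  FM01: 4 × 9 × 2 = 72
  FM02: 4 × 10 × 6 = 240
  FM03: 3 × 9 × 7 = 189
  FM04: 5 × 10 × 4 = 200
  FM05: 6 × 10 × 3 = 180
  FM06: 9 × 1 × 6 = 54
  FM07: 5 × 3 × 4 = 60
Sorted descending: 240, 200, 189, 180, 72, 60, 54.
The sixth-highest RPN is 60 (FM07).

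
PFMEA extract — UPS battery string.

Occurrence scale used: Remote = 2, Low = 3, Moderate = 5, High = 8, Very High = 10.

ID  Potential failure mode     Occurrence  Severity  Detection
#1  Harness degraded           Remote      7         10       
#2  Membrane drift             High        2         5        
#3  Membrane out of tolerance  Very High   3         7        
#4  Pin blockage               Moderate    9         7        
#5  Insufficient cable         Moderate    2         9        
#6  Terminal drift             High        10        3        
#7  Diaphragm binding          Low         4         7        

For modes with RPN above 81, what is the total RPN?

1079

RPN = Severity × Occurrence × Detection:
  #1: 7 × 2 × 10 = 140
  #2: 2 × 8 × 5 = 80
  #3: 3 × 10 × 7 = 210
  #4: 9 × 5 × 7 = 315
  #5: 2 × 5 × 9 = 90
  #6: 10 × 8 × 3 = 240
  #7: 4 × 3 × 7 = 84
RPN > 81: #1 (140), #3 (210), #4 (315), #5 (90), #6 (240), #7 (84).
Sum: 140 + 210 + 315 + 90 + 240 + 84 = 1079.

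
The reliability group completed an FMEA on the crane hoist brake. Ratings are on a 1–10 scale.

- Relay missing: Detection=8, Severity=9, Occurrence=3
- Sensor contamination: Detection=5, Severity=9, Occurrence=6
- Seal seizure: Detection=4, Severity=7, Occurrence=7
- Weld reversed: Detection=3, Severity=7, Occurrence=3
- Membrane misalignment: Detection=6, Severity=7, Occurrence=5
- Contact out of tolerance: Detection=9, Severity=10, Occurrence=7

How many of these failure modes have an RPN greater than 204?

RPN = Severity × Occurrence × Detection:
  Relay missing: 9 × 3 × 8 = 216
  Sensor contamination: 9 × 6 × 5 = 270
  Seal seizure: 7 × 7 × 4 = 196
  Weld reversed: 7 × 3 × 3 = 63
  Membrane misalignment: 7 × 5 × 6 = 210
  Contact out of tolerance: 10 × 7 × 9 = 630
Modes with RPN > 204: Relay missing (216), Sensor contamination (270), Membrane misalignment (210), Contact out of tolerance (630) → 4.

4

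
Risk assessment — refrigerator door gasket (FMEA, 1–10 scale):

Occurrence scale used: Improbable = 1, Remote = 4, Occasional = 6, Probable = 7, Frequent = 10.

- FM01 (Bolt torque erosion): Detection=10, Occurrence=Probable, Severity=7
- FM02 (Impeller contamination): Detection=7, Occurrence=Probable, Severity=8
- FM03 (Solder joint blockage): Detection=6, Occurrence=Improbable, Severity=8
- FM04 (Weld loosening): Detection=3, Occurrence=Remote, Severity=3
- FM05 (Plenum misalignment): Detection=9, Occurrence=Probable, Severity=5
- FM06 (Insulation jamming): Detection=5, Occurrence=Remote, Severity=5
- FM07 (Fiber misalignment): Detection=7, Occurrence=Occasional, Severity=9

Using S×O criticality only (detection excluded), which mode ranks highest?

FM02

Criticality = Severity × Occurrence:
  FM01: 7 × 7 = 49
  FM02: 8 × 7 = 56
  FM03: 8 × 1 = 8
  FM04: 3 × 4 = 12
  FM05: 5 × 7 = 35
  FM06: 5 × 4 = 20
  FM07: 9 × 6 = 54
Highest criticality is 56 → FM02.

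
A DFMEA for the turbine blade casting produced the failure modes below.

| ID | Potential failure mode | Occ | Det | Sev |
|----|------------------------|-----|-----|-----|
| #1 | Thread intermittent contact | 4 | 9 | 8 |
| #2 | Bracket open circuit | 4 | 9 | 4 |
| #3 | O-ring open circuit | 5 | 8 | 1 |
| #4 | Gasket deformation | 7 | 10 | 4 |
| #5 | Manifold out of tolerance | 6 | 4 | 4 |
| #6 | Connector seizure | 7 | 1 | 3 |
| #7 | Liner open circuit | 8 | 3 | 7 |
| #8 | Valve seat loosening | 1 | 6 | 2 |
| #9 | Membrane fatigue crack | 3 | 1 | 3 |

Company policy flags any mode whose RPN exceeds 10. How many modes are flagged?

8

RPN = Severity × Occurrence × Detection:
  #1: 8 × 4 × 9 = 288
  #2: 4 × 4 × 9 = 144
  #3: 1 × 5 × 8 = 40
  #4: 4 × 7 × 10 = 280
  #5: 4 × 6 × 4 = 96
  #6: 3 × 7 × 1 = 21
  #7: 7 × 8 × 3 = 168
  #8: 2 × 1 × 6 = 12
  #9: 3 × 3 × 1 = 9
Modes with RPN > 10: #1 (288), #2 (144), #3 (40), #4 (280), #5 (96), #6 (21), #7 (168), #8 (12) → 8.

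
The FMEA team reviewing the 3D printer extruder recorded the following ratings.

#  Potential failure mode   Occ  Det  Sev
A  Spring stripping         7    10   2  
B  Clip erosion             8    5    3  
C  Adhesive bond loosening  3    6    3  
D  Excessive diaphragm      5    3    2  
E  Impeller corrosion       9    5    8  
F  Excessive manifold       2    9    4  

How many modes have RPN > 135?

2

RPN = Severity × Occurrence × Detection:
  A: 2 × 7 × 10 = 140
  B: 3 × 8 × 5 = 120
  C: 3 × 3 × 6 = 54
  D: 2 × 5 × 3 = 30
  E: 8 × 9 × 5 = 360
  F: 4 × 2 × 9 = 72
Modes with RPN > 135: A (140), E (360) → 2.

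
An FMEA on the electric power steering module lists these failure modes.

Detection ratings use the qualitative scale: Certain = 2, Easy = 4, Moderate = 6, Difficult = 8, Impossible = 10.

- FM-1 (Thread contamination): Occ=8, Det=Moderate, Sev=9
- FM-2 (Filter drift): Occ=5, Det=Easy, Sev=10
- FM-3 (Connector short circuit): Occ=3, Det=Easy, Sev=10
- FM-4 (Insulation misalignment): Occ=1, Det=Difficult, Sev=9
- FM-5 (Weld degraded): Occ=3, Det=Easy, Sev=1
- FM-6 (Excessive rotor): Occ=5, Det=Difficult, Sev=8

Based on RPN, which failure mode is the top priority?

FM-1

RPN = Severity × Occurrence × Detection:
  FM-1: 9 × 8 × 6 = 432
  FM-2: 10 × 5 × 4 = 200
  FM-3: 10 × 3 × 4 = 120
  FM-4: 9 × 1 × 8 = 72
  FM-5: 1 × 3 × 4 = 12
  FM-6: 8 × 5 × 8 = 320
Highest RPN is 432 → FM-1.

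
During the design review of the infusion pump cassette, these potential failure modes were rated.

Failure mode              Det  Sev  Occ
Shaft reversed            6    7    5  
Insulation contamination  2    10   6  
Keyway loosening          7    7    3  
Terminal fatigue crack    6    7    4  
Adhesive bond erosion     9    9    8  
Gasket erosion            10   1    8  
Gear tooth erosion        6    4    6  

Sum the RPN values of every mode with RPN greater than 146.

1173

RPN = Severity × Occurrence × Detection:
  Shaft reversed: 7 × 5 × 6 = 210
  Insulation contamination: 10 × 6 × 2 = 120
  Keyway loosening: 7 × 3 × 7 = 147
  Terminal fatigue crack: 7 × 4 × 6 = 168
  Adhesive bond erosion: 9 × 8 × 9 = 648
  Gasket erosion: 1 × 8 × 10 = 80
  Gear tooth erosion: 4 × 6 × 6 = 144
RPN > 146: Shaft reversed (210), Keyway loosening (147), Terminal fatigue crack (168), Adhesive bond erosion (648).
Sum: 210 + 147 + 168 + 648 = 1173.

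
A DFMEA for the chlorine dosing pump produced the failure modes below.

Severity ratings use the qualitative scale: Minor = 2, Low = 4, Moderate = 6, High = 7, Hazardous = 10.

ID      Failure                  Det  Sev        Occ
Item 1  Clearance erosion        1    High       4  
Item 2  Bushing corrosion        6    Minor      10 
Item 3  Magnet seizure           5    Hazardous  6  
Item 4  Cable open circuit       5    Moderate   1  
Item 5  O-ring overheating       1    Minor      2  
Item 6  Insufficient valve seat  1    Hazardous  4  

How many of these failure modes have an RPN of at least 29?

4

RPN = Severity × Occurrence × Detection:
  Item 1: 7 × 4 × 1 = 28
  Item 2: 2 × 10 × 6 = 120
  Item 3: 10 × 6 × 5 = 300
  Item 4: 6 × 1 × 5 = 30
  Item 5: 2 × 2 × 1 = 4
  Item 6: 10 × 4 × 1 = 40
Modes with RPN ≥ 29: Item 2 (120), Item 3 (300), Item 4 (30), Item 6 (40) → 4.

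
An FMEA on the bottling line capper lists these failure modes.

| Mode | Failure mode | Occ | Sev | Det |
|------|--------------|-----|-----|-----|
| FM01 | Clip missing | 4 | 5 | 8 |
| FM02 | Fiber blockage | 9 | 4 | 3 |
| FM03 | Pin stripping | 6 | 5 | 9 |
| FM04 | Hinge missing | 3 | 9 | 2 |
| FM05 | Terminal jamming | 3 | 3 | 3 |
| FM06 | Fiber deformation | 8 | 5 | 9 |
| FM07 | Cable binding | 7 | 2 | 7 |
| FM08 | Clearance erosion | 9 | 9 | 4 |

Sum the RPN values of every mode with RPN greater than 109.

1114

RPN = Severity × Occurrence × Detection:
  FM01: 5 × 4 × 8 = 160
  FM02: 4 × 9 × 3 = 108
  FM03: 5 × 6 × 9 = 270
  FM04: 9 × 3 × 2 = 54
  FM05: 3 × 3 × 3 = 27
  FM06: 5 × 8 × 9 = 360
  FM07: 2 × 7 × 7 = 98
  FM08: 9 × 9 × 4 = 324
RPN > 109: FM01 (160), FM03 (270), FM06 (360), FM08 (324).
Sum: 160 + 270 + 360 + 324 = 1114.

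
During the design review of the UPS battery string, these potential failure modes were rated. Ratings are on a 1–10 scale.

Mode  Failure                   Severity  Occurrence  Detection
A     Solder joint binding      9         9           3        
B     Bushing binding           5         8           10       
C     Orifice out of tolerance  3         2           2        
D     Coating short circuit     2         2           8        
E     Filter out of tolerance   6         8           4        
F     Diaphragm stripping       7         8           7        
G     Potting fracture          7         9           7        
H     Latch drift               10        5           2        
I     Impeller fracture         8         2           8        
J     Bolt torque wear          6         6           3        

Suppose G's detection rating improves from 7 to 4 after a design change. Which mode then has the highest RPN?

RPN = Severity × Occurrence × Detection:
  A: 9 × 9 × 3 = 243
  B: 5 × 8 × 10 = 400
  C: 3 × 2 × 2 = 12
  D: 2 × 2 × 8 = 32
  E: 6 × 8 × 4 = 192
  F: 7 × 8 × 7 = 392
  G: 7 × 9 × 7 = 441
  H: 10 × 5 × 2 = 100
  I: 8 × 2 × 8 = 128
  J: 6 × 6 × 3 = 108
After action: G → 7 × 9 × 4 = 252.
Revised RPNs: B=400, F=392, G=252, A=243, E=192, I=128, J=108, H=100, D=32, C=12.
Highest is now B (400).

B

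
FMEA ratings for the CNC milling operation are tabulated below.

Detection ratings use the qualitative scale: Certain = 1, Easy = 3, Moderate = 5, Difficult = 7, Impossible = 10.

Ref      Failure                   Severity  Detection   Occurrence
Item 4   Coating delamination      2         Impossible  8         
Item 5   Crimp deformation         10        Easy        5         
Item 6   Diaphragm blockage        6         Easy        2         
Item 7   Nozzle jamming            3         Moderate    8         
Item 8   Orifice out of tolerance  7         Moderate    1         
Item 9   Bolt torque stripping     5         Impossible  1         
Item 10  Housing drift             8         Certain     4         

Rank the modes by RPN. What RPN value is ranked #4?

RPN = Severity × Occurrence × Detection:
  Item 4: 2 × 8 × 10 = 160
  Item 5: 10 × 5 × 3 = 150
  Item 6: 6 × 2 × 3 = 36
  Item 7: 3 × 8 × 5 = 120
  Item 8: 7 × 1 × 5 = 35
  Item 9: 5 × 1 × 10 = 50
  Item 10: 8 × 4 × 1 = 32
Sorted descending: 160, 150, 120, 50, 36, 35, 32.
The fourth-highest RPN is 50 (Item 9).

50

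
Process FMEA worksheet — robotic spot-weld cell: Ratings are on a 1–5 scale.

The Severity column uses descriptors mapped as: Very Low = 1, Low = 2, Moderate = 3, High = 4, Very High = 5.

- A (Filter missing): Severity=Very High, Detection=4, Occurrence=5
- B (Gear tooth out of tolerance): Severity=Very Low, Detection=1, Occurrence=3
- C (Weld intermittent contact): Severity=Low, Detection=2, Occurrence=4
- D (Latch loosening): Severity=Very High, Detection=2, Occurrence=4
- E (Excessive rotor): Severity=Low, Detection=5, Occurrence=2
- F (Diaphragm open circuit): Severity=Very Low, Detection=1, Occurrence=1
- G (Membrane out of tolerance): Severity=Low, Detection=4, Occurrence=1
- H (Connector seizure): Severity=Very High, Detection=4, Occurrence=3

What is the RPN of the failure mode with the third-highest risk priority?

40

RPN = Severity × Occurrence × Detection:
  A: 5 × 5 × 4 = 100
  B: 1 × 3 × 1 = 3
  C: 2 × 4 × 2 = 16
  D: 5 × 4 × 2 = 40
  E: 2 × 2 × 5 = 20
  F: 1 × 1 × 1 = 1
  G: 2 × 1 × 4 = 8
  H: 5 × 3 × 4 = 60
Sorted descending: 100, 60, 40, 20, 16, 8, 3, 1.
The third-highest RPN is 40 (D).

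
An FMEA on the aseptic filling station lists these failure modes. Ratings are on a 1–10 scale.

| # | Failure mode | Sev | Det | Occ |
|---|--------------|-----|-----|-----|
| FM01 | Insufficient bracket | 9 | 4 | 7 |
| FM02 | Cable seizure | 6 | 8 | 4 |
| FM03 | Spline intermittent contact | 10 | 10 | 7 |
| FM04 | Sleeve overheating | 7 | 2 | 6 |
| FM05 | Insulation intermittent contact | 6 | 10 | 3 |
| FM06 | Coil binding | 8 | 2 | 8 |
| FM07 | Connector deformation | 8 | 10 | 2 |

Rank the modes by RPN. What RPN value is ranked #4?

RPN = Severity × Occurrence × Detection:
  FM01: 9 × 7 × 4 = 252
  FM02: 6 × 4 × 8 = 192
  FM03: 10 × 7 × 10 = 700
  FM04: 7 × 6 × 2 = 84
  FM05: 6 × 3 × 10 = 180
  FM06: 8 × 8 × 2 = 128
  FM07: 8 × 2 × 10 = 160
Sorted descending: 700, 252, 192, 180, 160, 128, 84.
The fourth-highest RPN is 180 (FM05).

180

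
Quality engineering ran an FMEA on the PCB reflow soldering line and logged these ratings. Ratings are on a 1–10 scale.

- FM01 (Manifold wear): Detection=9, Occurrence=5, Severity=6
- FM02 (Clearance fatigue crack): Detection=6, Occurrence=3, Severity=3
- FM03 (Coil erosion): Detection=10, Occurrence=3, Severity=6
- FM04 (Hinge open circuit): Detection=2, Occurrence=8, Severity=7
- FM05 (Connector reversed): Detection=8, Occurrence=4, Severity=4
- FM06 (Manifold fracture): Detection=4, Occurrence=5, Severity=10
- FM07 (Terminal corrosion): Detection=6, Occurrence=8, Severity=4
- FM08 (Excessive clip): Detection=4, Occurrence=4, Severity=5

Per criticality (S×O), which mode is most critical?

Criticality = Severity × Occurrence:
  FM01: 6 × 5 = 30
  FM02: 3 × 3 = 9
  FM03: 6 × 3 = 18
  FM04: 7 × 8 = 56
  FM05: 4 × 4 = 16
  FM06: 10 × 5 = 50
  FM07: 4 × 8 = 32
  FM08: 5 × 4 = 20
Highest criticality is 56 → FM04.

FM04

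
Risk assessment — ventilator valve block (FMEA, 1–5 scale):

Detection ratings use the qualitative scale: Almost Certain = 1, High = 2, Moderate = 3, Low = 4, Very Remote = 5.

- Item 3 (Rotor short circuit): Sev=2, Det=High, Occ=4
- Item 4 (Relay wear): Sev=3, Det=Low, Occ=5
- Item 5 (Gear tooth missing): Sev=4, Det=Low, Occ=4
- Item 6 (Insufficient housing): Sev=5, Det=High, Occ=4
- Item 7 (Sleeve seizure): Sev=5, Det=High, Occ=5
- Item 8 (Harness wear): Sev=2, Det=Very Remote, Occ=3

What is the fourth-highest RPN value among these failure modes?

RPN = Severity × Occurrence × Detection:
  Item 3: 2 × 4 × 2 = 16
  Item 4: 3 × 5 × 4 = 60
  Item 5: 4 × 4 × 4 = 64
  Item 6: 5 × 4 × 2 = 40
  Item 7: 5 × 5 × 2 = 50
  Item 8: 2 × 3 × 5 = 30
Sorted descending: 64, 60, 50, 40, 30, 16.
The fourth-highest RPN is 40 (Item 6).

40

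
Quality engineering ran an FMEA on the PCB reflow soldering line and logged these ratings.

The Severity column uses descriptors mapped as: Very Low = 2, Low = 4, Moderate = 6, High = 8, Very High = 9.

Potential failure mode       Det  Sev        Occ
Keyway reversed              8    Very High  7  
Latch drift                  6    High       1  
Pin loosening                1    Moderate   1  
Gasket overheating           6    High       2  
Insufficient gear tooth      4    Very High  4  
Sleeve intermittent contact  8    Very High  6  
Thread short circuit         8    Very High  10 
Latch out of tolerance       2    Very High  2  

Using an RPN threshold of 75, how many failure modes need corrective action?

RPN = Severity × Occurrence × Detection:
  Keyway reversed: 9 × 7 × 8 = 504
  Latch drift: 8 × 1 × 6 = 48
  Pin loosening: 6 × 1 × 1 = 6
  Gasket overheating: 8 × 2 × 6 = 96
  Insufficient gear tooth: 9 × 4 × 4 = 144
  Sleeve intermittent contact: 9 × 6 × 8 = 432
  Thread short circuit: 9 × 10 × 8 = 720
  Latch out of tolerance: 9 × 2 × 2 = 36
Modes with RPN ≥ 75: Keyway reversed (504), Gasket overheating (96), Insufficient gear tooth (144), Sleeve intermittent contact (432), Thread short circuit (720) → 5.

5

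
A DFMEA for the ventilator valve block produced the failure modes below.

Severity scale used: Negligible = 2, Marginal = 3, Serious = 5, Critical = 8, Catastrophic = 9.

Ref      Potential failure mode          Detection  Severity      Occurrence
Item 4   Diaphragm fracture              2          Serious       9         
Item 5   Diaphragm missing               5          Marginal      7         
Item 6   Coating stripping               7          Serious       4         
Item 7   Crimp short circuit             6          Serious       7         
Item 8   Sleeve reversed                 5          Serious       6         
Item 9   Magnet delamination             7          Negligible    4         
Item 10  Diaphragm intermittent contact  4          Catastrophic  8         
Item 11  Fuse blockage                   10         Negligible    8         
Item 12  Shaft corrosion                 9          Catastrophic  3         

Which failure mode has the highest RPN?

Item 10

RPN = Severity × Occurrence × Detection:
  Item 4: 5 × 9 × 2 = 90
  Item 5: 3 × 7 × 5 = 105
  Item 6: 5 × 4 × 7 = 140
  Item 7: 5 × 7 × 6 = 210
  Item 8: 5 × 6 × 5 = 150
  Item 9: 2 × 4 × 7 = 56
  Item 10: 9 × 8 × 4 = 288
  Item 11: 2 × 8 × 10 = 160
  Item 12: 9 × 3 × 9 = 243
Highest RPN is 288 → Item 10.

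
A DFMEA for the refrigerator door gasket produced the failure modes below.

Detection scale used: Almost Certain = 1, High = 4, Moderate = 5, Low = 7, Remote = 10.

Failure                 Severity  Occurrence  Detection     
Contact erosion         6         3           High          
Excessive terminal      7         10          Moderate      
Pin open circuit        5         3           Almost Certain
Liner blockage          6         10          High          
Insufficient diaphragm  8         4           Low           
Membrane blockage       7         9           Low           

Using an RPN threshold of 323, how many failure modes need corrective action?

RPN = Severity × Occurrence × Detection:
  Contact erosion: 6 × 3 × 4 = 72
  Excessive terminal: 7 × 10 × 5 = 350
  Pin open circuit: 5 × 3 × 1 = 15
  Liner blockage: 6 × 10 × 4 = 240
  Insufficient diaphragm: 8 × 4 × 7 = 224
  Membrane blockage: 7 × 9 × 7 = 441
Modes with RPN ≥ 323: Excessive terminal (350), Membrane blockage (441) → 2.

2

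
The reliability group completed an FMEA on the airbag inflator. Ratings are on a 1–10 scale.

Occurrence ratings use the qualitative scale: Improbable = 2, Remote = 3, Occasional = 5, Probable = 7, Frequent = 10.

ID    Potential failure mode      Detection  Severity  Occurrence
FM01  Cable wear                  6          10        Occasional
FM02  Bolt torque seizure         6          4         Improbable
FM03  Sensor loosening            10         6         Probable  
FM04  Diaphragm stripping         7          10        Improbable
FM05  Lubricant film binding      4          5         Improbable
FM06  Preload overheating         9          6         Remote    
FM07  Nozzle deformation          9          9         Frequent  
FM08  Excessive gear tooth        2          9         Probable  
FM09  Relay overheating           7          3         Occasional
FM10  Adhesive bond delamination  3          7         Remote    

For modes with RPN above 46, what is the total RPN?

2174

RPN = Severity × Occurrence × Detection:
  FM01: 10 × 5 × 6 = 300
  FM02: 4 × 2 × 6 = 48
  FM03: 6 × 7 × 10 = 420
  FM04: 10 × 2 × 7 = 140
  FM05: 5 × 2 × 4 = 40
  FM06: 6 × 3 × 9 = 162
  FM07: 9 × 10 × 9 = 810
  FM08: 9 × 7 × 2 = 126
  FM09: 3 × 5 × 7 = 105
  FM10: 7 × 3 × 3 = 63
RPN > 46: FM01 (300), FM02 (48), FM03 (420), FM04 (140), FM06 (162), FM07 (810), FM08 (126), FM09 (105), FM10 (63).
Sum: 300 + 48 + 420 + 140 + 162 + 810 + 126 + 105 + 63 = 2174.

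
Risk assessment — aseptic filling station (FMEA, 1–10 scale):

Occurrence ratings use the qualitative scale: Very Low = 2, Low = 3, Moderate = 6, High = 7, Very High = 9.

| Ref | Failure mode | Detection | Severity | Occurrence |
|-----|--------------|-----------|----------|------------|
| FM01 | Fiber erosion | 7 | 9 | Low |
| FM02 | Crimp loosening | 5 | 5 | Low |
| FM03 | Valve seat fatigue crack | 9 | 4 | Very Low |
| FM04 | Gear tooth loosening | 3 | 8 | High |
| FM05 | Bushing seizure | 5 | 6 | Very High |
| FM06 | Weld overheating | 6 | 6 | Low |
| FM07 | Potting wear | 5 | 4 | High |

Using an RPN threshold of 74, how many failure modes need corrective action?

RPN = Severity × Occurrence × Detection:
  FM01: 9 × 3 × 7 = 189
  FM02: 5 × 3 × 5 = 75
  FM03: 4 × 2 × 9 = 72
  FM04: 8 × 7 × 3 = 168
  FM05: 6 × 9 × 5 = 270
  FM06: 6 × 3 × 6 = 108
  FM07: 4 × 7 × 5 = 140
Modes with RPN ≥ 74: FM01 (189), FM02 (75), FM04 (168), FM05 (270), FM06 (108), FM07 (140) → 6.

6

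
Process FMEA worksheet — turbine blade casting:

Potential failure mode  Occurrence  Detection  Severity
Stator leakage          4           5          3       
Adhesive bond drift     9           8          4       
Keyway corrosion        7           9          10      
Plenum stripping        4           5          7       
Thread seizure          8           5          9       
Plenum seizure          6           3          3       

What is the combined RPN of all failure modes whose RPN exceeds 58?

RPN = Severity × Occurrence × Detection:
  Stator leakage: 3 × 4 × 5 = 60
  Adhesive bond drift: 4 × 9 × 8 = 288
  Keyway corrosion: 10 × 7 × 9 = 630
  Plenum stripping: 7 × 4 × 5 = 140
  Thread seizure: 9 × 8 × 5 = 360
  Plenum seizure: 3 × 6 × 3 = 54
RPN > 58: Stator leakage (60), Adhesive bond drift (288), Keyway corrosion (630), Plenum stripping (140), Thread seizure (360).
Sum: 60 + 288 + 630 + 140 + 360 = 1478.

1478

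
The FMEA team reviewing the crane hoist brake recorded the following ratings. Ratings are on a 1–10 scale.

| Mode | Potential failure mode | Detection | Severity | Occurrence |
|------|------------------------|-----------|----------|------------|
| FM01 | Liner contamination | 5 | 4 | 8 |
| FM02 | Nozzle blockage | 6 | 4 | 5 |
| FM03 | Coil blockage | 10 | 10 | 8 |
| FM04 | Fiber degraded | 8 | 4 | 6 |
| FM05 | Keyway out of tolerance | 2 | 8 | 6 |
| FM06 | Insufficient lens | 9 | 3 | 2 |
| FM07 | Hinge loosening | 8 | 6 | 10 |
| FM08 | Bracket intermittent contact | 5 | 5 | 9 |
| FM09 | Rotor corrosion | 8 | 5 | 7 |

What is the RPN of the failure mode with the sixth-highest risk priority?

RPN = Severity × Occurrence × Detection:
  FM01: 4 × 8 × 5 = 160
  FM02: 4 × 5 × 6 = 120
  FM03: 10 × 8 × 10 = 800
  FM04: 4 × 6 × 8 = 192
  FM05: 8 × 6 × 2 = 96
  FM06: 3 × 2 × 9 = 54
  FM07: 6 × 10 × 8 = 480
  FM08: 5 × 9 × 5 = 225
  FM09: 5 × 7 × 8 = 280
Sorted descending: 800, 480, 280, 225, 192, 160, 120, 96, 54.
The sixth-highest RPN is 160 (FM01).

160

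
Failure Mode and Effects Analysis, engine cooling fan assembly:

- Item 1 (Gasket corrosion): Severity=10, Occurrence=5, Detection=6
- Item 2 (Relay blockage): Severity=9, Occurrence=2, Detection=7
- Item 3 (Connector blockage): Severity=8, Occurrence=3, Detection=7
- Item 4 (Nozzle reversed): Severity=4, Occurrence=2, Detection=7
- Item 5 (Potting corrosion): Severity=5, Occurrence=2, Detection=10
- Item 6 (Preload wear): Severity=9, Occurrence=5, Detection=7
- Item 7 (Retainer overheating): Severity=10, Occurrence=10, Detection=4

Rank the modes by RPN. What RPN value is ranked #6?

RPN = Severity × Occurrence × Detection:
  Item 1: 10 × 5 × 6 = 300
  Item 2: 9 × 2 × 7 = 126
  Item 3: 8 × 3 × 7 = 168
  Item 4: 4 × 2 × 7 = 56
  Item 5: 5 × 2 × 10 = 100
  Item 6: 9 × 5 × 7 = 315
  Item 7: 10 × 10 × 4 = 400
Sorted descending: 400, 315, 300, 168, 126, 100, 56.
The sixth-highest RPN is 100 (Item 5).

100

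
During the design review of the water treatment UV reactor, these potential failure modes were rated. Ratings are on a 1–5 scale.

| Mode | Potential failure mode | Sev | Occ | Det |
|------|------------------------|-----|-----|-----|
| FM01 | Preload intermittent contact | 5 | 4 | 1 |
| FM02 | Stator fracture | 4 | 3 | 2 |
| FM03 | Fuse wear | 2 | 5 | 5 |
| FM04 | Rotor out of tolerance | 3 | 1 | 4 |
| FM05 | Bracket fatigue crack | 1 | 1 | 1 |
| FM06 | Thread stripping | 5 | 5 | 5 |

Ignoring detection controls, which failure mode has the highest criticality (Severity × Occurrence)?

FM06

Criticality = Severity × Occurrence:
  FM01: 5 × 4 = 20
  FM02: 4 × 3 = 12
  FM03: 2 × 5 = 10
  FM04: 3 × 1 = 3
  FM05: 1 × 1 = 1
  FM06: 5 × 5 = 25
Highest criticality is 25 → FM06.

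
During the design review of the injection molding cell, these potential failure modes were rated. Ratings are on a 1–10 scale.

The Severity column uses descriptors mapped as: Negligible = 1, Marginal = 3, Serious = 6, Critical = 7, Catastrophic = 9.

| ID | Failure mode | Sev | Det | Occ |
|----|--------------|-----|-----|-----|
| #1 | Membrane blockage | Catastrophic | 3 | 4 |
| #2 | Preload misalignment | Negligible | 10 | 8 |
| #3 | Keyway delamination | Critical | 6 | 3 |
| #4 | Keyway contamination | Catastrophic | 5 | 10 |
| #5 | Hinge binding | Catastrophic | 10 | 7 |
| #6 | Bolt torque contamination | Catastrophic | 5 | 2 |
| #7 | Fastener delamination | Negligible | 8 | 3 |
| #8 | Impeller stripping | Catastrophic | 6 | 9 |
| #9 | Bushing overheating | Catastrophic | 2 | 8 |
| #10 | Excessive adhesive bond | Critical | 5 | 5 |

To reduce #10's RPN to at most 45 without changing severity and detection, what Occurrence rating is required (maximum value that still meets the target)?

1

#10: S=7, O=5, D=5 → current RPN = 175.
Fixed product = 35. Need 35 × O ≤ 45, so O ≤ 45/35 = 1.29.
Maximum integer Occurrence rating = 1 (gives RPN 35; O=2 would give 70 > 45).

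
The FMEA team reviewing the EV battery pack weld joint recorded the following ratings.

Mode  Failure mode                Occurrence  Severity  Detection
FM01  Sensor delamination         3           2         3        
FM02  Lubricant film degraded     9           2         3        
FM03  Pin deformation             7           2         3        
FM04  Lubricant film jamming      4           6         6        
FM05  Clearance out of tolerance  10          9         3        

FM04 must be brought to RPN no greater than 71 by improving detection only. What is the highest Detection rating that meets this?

FM04: S=6, O=4, D=6 → current RPN = 144.
Fixed product = 24. Need 24 × D ≤ 71, so D ≤ 71/24 = 2.96.
Maximum integer Detection rating = 2 (gives RPN 48; D=3 would give 72 > 71).

2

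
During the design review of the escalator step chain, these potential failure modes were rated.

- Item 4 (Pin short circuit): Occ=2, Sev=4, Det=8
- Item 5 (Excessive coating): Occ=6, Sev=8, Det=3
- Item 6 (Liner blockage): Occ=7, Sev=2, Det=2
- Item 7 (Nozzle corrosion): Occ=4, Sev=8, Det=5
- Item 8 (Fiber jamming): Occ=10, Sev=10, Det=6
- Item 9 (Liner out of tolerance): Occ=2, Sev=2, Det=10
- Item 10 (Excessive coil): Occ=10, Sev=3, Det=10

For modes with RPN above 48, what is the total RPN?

RPN = Severity × Occurrence × Detection:
  Item 4: 4 × 2 × 8 = 64
  Item 5: 8 × 6 × 3 = 144
  Item 6: 2 × 7 × 2 = 28
  Item 7: 8 × 4 × 5 = 160
  Item 8: 10 × 10 × 6 = 600
  Item 9: 2 × 2 × 10 = 40
  Item 10: 3 × 10 × 10 = 300
RPN > 48: Item 4 (64), Item 5 (144), Item 7 (160), Item 8 (600), Item 10 (300).
Sum: 64 + 144 + 160 + 600 + 300 = 1268.

1268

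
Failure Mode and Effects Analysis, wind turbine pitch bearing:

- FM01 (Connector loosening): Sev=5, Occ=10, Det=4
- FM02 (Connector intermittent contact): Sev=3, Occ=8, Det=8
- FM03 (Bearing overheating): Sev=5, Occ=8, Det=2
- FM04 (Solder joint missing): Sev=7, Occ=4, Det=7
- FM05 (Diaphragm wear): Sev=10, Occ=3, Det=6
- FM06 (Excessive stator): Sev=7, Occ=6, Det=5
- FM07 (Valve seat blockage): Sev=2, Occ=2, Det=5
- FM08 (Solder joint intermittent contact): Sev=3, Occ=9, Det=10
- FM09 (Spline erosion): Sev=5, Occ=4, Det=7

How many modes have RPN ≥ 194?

4

RPN = Severity × Occurrence × Detection:
  FM01: 5 × 10 × 4 = 200
  FM02: 3 × 8 × 8 = 192
  FM03: 5 × 8 × 2 = 80
  FM04: 7 × 4 × 7 = 196
  FM05: 10 × 3 × 6 = 180
  FM06: 7 × 6 × 5 = 210
  FM07: 2 × 2 × 5 = 20
  FM08: 3 × 9 × 10 = 270
  FM09: 5 × 4 × 7 = 140
Modes with RPN ≥ 194: FM01 (200), FM04 (196), FM06 (210), FM08 (270) → 4.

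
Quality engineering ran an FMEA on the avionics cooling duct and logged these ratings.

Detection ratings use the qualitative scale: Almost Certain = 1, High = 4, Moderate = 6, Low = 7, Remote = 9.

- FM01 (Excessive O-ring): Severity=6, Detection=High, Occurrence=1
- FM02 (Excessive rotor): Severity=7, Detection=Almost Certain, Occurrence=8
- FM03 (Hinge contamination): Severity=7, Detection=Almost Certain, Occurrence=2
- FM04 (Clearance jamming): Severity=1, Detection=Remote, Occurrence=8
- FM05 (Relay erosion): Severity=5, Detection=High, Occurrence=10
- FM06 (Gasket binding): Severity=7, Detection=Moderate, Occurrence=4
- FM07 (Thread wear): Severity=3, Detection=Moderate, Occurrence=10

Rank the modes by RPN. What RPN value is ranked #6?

24

RPN = Severity × Occurrence × Detection:
  FM01: 6 × 1 × 4 = 24
  FM02: 7 × 8 × 1 = 56
  FM03: 7 × 2 × 1 = 14
  FM04: 1 × 8 × 9 = 72
  FM05: 5 × 10 × 4 = 200
  FM06: 7 × 4 × 6 = 168
  FM07: 3 × 10 × 6 = 180
Sorted descending: 200, 180, 168, 72, 56, 24, 14.
The sixth-highest RPN is 24 (FM01).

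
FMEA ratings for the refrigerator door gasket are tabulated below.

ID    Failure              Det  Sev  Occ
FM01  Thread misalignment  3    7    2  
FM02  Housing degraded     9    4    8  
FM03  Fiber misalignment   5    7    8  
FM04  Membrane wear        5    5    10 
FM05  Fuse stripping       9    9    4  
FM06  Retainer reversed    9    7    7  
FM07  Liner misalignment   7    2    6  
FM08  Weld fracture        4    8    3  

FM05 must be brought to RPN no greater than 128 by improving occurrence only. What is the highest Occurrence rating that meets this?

FM05: S=9, O=4, D=9 → current RPN = 324.
Fixed product = 81. Need 81 × O ≤ 128, so O ≤ 128/81 = 1.58.
Maximum integer Occurrence rating = 1 (gives RPN 81; O=2 would give 162 > 128).

1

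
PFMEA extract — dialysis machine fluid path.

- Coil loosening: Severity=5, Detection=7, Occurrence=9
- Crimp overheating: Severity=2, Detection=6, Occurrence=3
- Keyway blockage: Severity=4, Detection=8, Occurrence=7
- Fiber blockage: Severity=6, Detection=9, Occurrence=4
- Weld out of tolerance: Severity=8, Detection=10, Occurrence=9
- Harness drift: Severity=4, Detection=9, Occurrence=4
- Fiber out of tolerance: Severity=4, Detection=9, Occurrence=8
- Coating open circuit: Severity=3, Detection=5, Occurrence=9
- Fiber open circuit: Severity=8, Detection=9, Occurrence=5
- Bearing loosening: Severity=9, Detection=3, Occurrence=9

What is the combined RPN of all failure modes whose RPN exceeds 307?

RPN = Severity × Occurrence × Detection:
  Coil loosening: 5 × 9 × 7 = 315
  Crimp overheating: 2 × 3 × 6 = 36
  Keyway blockage: 4 × 7 × 8 = 224
  Fiber blockage: 6 × 4 × 9 = 216
  Weld out of tolerance: 8 × 9 × 10 = 720
  Harness drift: 4 × 4 × 9 = 144
  Fiber out of tolerance: 4 × 8 × 9 = 288
  Coating open circuit: 3 × 9 × 5 = 135
  Fiber open circuit: 8 × 5 × 9 = 360
  Bearing loosening: 9 × 9 × 3 = 243
RPN > 307: Coil loosening (315), Weld out of tolerance (720), Fiber open circuit (360).
Sum: 315 + 720 + 360 = 1395.

1395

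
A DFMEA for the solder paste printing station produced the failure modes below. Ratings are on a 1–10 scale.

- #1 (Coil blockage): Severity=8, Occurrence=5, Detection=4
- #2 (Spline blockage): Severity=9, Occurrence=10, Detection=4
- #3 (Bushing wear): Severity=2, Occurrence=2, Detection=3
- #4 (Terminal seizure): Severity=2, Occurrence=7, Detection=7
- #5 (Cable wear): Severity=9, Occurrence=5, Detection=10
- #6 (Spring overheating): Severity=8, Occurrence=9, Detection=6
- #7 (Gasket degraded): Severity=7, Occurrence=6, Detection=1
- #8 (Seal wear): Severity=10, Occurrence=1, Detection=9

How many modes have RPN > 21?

7

RPN = Severity × Occurrence × Detection:
  #1: 8 × 5 × 4 = 160
  #2: 9 × 10 × 4 = 360
  #3: 2 × 2 × 3 = 12
  #4: 2 × 7 × 7 = 98
  #5: 9 × 5 × 10 = 450
  #6: 8 × 9 × 6 = 432
  #7: 7 × 6 × 1 = 42
  #8: 10 × 1 × 9 = 90
Modes with RPN > 21: #1 (160), #2 (360), #4 (98), #5 (450), #6 (432), #7 (42), #8 (90) → 7.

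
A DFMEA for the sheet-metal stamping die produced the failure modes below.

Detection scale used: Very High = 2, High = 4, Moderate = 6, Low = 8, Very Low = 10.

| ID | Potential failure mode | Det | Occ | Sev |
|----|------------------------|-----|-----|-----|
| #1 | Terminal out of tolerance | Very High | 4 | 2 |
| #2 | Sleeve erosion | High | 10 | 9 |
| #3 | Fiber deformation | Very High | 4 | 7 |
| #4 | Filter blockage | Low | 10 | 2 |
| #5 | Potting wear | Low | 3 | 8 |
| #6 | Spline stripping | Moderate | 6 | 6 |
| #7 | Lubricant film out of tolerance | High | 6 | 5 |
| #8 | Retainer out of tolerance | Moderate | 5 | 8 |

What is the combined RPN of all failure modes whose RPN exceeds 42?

1344

RPN = Severity × Occurrence × Detection:
  #1: 2 × 4 × 2 = 16
  #2: 9 × 10 × 4 = 360
  #3: 7 × 4 × 2 = 56
  #4: 2 × 10 × 8 = 160
  #5: 8 × 3 × 8 = 192
  #6: 6 × 6 × 6 = 216
  #7: 5 × 6 × 4 = 120
  #8: 8 × 5 × 6 = 240
RPN > 42: #2 (360), #3 (56), #4 (160), #5 (192), #6 (216), #7 (120), #8 (240).
Sum: 360 + 56 + 160 + 192 + 216 + 120 + 240 = 1344.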